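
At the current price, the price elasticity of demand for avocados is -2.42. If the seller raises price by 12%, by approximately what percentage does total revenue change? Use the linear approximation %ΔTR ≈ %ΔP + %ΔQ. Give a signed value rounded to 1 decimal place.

-17.0%

%ΔQ ≈ Ed × %ΔP = (-2.42) × (+12%) = -29.0400%
%ΔTR ≈ %ΔP + %ΔQ = (+12%) + (-29.0400%) = -17.0400%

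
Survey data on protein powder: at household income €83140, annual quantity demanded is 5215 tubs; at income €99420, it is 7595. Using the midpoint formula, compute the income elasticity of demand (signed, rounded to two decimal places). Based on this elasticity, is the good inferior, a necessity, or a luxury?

%ΔQ = (7595 − 5215)/[( 5215 + 7595)/2] = 2380/6405 = 0.371584…
%ΔIncome = (99420 − 83140)/[( 83140 + 99420)/2] = 16280/91280 = 0.178352…
E_income = (2380/6405) / (16280/91280) = 2.0834…
E_income > 1 ⇒ normal good, luxury.

2.08; luxury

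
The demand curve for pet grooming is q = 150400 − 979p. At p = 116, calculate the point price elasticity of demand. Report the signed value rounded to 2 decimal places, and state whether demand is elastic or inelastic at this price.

dq/dp = −979. At p = 116, q = 150400 − 979(116) = 36836.
Ed = (dq/dp)·(p/q) = −979 × (116/36836) = -3.0829…
|Ed| = 3.08 > 1, so demand is elastic.

-3.08; elastic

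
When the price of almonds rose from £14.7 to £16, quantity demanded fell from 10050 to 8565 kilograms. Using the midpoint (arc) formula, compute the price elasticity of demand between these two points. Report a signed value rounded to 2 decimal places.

%ΔQ = (8565 − 10050) / [(10050 + 8565)/2] = -1485/9307.5 = -0.159548…
%ΔP = (16 − 14.7) / [(14.7 + 16)/2] = 1.3/15.35 = 0.084690…
Arc Ed = %ΔQ / %ΔP = (-1485/9307.5) / (1.3/15.35) = -1.8839…

-1.88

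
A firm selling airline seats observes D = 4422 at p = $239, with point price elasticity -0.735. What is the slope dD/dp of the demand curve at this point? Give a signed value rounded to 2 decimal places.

-13.60

Ed = (dD/dp)·(p/D) ⇒ dD/dp = Ed·D/p = (-0.735)·4422/239 = -13.5990…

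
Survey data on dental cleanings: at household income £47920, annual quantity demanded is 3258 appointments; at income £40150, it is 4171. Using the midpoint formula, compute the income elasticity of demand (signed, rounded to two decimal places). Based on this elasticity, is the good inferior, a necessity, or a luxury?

-1.39; inferior

%ΔQ = (4171 − 3258)/[( 3258 + 4171)/2] = 913/3714.5 = 0.245793…
%ΔIncome = (40150 − 47920)/[( 47920 + 40150)/2] = -7770/44035 = -0.176450…
E_income = (913/3714.5) / (-7770/44035) = -1.3929…
E_income < 0 ⇒ inferior good.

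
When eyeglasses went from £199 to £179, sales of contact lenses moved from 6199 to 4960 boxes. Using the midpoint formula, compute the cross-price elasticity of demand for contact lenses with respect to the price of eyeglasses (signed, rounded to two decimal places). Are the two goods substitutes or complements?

%ΔQ_{contact lenses} = (4960 − 6199)/avg = -1239/5579.5 = -0.222062…
%ΔP_{eyeglasses} = (179 − 199)/avg = -20/189 = -0.105820…
E_cross = (-1239/5579.5) / (-20/189) = 2.0984…
E_cross > 0 ⇒ the goods are substitutes.

2.10; substitutes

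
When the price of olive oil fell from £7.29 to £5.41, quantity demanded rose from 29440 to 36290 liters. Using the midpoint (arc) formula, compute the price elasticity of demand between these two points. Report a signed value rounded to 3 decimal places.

-0.704

%ΔQ = (36290 − 29440) / [(29440 + 36290)/2] = 6850/32865 = 0.208428…
%ΔP = (5.41 − 7.29) / [(7.29 + 5.41)/2] = -1.88/6.35 = -0.296062…
Arc Ed = %ΔQ / %ΔP = (6850/32865) / (-1.88/6.35) = -0.70400…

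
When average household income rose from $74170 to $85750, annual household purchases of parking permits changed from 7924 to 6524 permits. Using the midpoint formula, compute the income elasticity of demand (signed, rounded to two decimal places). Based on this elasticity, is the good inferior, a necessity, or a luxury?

%ΔQ = (6524 − 7924)/[( 7924 + 6524)/2] = -1400/7224 = -0.193798…
%ΔIncome = (85750 − 74170)/[( 74170 + 85750)/2] = 11580/79960 = 0.144822…
E_income = (-1400/7224) / (11580/79960) = -1.3381…
E_income < 0 ⇒ inferior good.

-1.34; inferior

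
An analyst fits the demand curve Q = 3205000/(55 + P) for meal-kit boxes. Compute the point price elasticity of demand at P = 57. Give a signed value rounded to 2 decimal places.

-0.51

dQ/dP = −3205000/(55 + P)² = -255.501. At P = 57, Q = 28616.1.
Ed = (dQ/dP)·(P/Q) = (-255.501) × (57/28616.1) = -0.5089…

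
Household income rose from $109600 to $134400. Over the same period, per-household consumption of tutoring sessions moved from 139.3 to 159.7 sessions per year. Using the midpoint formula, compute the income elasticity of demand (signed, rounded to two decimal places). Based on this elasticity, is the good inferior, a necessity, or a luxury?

0.67; necessity

%ΔQ = (159.7 − 139.3)/[( 139.3 + 159.7)/2] = 20.4/149.5 = 0.136454…
%ΔIncome = (134400 − 109600)/[( 109600 + 134400)/2] = 24800/122000 = 0.203278…
E_income = (20.4/149.5) / (24800/122000) = 0.6712…
0 < E_income < 1 ⇒ normal good, necessity.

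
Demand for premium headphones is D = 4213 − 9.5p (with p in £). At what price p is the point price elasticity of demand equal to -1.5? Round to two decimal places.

Ed = −9.5p/(4213 − 9.5p). Set this equal to -1.5:
9.5p = 1.5·(4213 − 9.5p) ⇒ 9.5p(1 + 1.5) = 1.5·4213
p = 1.5·4213 / (9.5·2.5) = 266.0842…

266.08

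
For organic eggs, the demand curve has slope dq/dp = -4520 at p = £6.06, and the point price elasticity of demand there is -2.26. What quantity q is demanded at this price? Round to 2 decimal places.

12120.00

Ed = (dq/dp)·(p/q) ⇒ q = (dq/dp)·p/Ed = (-4520)·6.06/(-2.26) = 12120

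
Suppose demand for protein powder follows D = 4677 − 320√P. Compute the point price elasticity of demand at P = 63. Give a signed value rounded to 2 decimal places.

-0.59

dD/dP = −320/(2√P) = -20.1581. At P = 63, D = 2137.08.
Ed = (dD/dP)·(P/D) = (-20.1581) × (63/2137.08) = -0.5942…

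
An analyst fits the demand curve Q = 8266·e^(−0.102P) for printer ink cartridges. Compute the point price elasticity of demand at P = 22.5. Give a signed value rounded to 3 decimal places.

dQ/dP = −0.102·Q = -84.9552. At P = 22.5, Q = 832.894.
Ed = (dQ/dP)·(P/Q) = (-84.9552) × (22.5/832.894) = -2.295

-2.295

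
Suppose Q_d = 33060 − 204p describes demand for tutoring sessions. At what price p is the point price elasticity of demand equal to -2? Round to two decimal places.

Ed = −204p/(33060 − 204p). Set this equal to -2:
204p = 2·(33060 − 204p) ⇒ 204p(1 + 2) = 2·33060
p = 2·33060 / (204·3) = 108.0392…

108.04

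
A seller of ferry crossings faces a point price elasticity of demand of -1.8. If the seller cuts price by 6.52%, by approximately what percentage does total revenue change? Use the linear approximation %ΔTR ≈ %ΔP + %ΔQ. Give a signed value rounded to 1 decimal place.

%ΔQ ≈ Ed × %ΔP = (-1.8) × (-6.52%) = +11.7360%
%ΔTR ≈ %ΔP + %ΔQ = (-6.52%) + (+11.7360%) = +5.2160%

+5.2%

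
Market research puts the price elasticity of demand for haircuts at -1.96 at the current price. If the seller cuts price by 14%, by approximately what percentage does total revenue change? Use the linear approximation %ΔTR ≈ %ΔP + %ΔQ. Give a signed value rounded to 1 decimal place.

%ΔQ ≈ Ed × %ΔP = (-1.96) × (-14%) = +27.4400%
%ΔTR ≈ %ΔP + %ΔQ = (-14%) + (+27.4400%) = +13.4400%

+13.4%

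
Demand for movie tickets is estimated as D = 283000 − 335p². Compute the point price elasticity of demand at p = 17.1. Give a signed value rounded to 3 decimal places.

-1.059

dD/dp = −2·335·p = -11457. At p = 17.1, D = 185042.65.
Ed = (dD/dp)·(p/D) = (-11457) × (17.1/185042.65) = -1.05875…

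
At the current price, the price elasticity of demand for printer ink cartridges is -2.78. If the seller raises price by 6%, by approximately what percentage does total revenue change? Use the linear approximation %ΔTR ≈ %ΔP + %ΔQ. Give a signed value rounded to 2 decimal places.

-10.68%

%ΔQ ≈ Ed × %ΔP = (-2.78) × (+6%) = -16.6800%
%ΔTR ≈ %ΔP + %ΔQ = (+6%) + (-16.6800%) = -10.6800%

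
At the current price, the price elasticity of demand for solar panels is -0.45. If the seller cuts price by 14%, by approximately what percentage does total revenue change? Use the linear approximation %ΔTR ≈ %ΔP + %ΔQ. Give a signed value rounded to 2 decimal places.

-7.70%

%ΔQ ≈ Ed × %ΔP = (-0.45) × (-14%) = +6.3000%
%ΔTR ≈ %ΔP + %ΔQ = (-14%) + (+6.3000%) = -7.7000%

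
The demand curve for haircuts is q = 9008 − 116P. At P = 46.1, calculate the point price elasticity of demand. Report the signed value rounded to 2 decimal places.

dq/dP = −116. At P = 46.1, q = 9008 − 116(46.1) = 3660.4.
Ed = (dq/dP)·(P/q) = −116 × (46.1/3660.4) = -1.4609…

-1.46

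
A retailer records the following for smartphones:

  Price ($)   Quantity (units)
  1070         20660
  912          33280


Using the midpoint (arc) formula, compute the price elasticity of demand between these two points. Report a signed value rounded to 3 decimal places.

-2.935

%ΔQ = (33280 − 20660) / [(20660 + 33280)/2] = 12620/26970 = 0.467927…
%ΔP = (912 − 1070) / [(1070 + 912)/2] = -158/991 = -0.159434…
Arc Ed = %ΔQ / %ΔP = (12620/26970) / (-158/991) = -2.93491…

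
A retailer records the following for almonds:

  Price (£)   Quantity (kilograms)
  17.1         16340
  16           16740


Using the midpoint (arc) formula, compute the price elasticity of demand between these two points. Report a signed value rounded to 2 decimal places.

%ΔQ = (16740 − 16340) / [(16340 + 16740)/2] = 400/16540 = 0.024183…
%ΔP = (16 − 17.1) / [(17.1 + 16)/2] = -1.1/16.55 = -0.066465…
Arc Ed = %ΔQ / %ΔP = (400/16540) / (-1.1/16.55) = -0.3638…

-0.36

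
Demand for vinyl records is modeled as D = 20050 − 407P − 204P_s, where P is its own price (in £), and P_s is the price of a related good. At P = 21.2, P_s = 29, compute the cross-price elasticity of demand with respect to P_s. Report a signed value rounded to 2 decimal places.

-1.07

At the given values, D = 20050 − 407(21.2) − 204(29) = 5505.6.
∂D/∂P_s = -204.
E = (-204) × (29/5505.6) = -1.0745…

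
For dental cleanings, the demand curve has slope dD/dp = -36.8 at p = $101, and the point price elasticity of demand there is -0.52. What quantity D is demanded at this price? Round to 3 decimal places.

7147.692

Ed = (dD/dp)·(p/D) ⇒ D = (dD/dp)·p/Ed = (-36.8)·101/(-0.52) = 7147.69230…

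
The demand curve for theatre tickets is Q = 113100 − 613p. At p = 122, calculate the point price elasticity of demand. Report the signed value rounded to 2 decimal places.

dQ/dp = −613. At p = 122, Q = 113100 − 613(122) = 38314.
Ed = (dQ/dp)·(p/Q) = −613 × (122/38314) = -1.9519…

-1.95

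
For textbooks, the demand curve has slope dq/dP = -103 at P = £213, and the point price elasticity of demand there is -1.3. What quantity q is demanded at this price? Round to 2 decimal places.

Ed = (dq/dP)·(P/q) ⇒ q = (dq/dP)·P/Ed = (-103)·213/(-1.3) = 16876.1538…

16876.15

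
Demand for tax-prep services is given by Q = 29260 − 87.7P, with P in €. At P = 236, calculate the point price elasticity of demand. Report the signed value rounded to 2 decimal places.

dQ/dP = −87.7. At P = 236, Q = 29260 − 87.7(236) = 8562.8.
Ed = (dQ/dP)·(P/Q) = −87.7 × (236/8562.8) = -2.4171…

-2.42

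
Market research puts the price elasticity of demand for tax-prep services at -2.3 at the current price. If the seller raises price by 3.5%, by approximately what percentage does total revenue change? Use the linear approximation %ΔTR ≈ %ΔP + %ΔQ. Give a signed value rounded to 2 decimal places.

%ΔQ ≈ Ed × %ΔP = (-2.3) × (+3.5%) = -8.0500%
%ΔTR ≈ %ΔP + %ΔQ = (+3.5%) + (-8.0500%) = -4.5500%

-4.55%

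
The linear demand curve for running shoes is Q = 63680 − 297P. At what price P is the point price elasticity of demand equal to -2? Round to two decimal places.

142.94

Ed = −297P/(63680 − 297P). Set this equal to -2:
297P = 2·(63680 − 297P) ⇒ 297P(1 + 2) = 2·63680
P = 2·63680 / (297·3) = 142.9405…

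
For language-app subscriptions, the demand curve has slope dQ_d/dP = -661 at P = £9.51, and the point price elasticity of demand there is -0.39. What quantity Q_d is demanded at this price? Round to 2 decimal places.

16118.23

Ed = (dQ_d/dP)·(P/Q_d) ⇒ Q_d = (dQ_d/dP)·P/Ed = (-661)·9.51/(-0.39) = 16118.2307…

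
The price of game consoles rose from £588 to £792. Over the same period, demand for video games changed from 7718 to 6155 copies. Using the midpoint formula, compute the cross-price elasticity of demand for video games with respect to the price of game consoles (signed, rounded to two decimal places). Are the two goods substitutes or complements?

-0.76; complements

%ΔQ_{video games} = (6155 − 7718)/avg = -1563/6936.5 = -0.225329…
%ΔP_{game consoles} = (792 − 588)/avg = 204/690 = 0.295652…
E_cross = (-1563/6936.5) / (204/690) = -0.7621…
E_cross < 0 ⇒ the goods are complements.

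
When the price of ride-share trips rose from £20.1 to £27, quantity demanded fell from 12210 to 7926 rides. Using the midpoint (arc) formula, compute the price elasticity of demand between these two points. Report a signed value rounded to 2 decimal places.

-1.45

%ΔQ = (7926 − 12210) / [(12210 + 7926)/2] = -4284/10068 = -0.425506…
%ΔP = (27 − 20.1) / [(20.1 + 27)/2] = 6.9/23.55 = 0.292993…
Arc Ed = %ΔQ / %ΔP = (-4284/10068) / (6.9/23.55) = -1.4522…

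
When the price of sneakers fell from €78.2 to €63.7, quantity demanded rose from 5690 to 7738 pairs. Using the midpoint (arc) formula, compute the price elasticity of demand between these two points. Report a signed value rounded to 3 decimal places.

-1.493

%ΔQ = (7738 − 5690) / [(5690 + 7738)/2] = 2048/6714 = 0.305034…
%ΔP = (63.7 − 78.2) / [(78.2 + 63.7)/2] = -14.5/70.95 = -0.204369…
Arc Ed = %ΔQ / %ΔP = (2048/6714) / (-14.5/70.95) = -1.49256…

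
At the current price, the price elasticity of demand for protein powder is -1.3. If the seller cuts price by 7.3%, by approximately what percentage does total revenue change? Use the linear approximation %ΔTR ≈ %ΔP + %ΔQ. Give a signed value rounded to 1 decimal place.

+2.2%

%ΔQ ≈ Ed × %ΔP = (-1.3) × (-7.3%) = +9.4900%
%ΔTR ≈ %ΔP + %ΔQ = (-7.3%) + (+9.4900%) = +2.1900%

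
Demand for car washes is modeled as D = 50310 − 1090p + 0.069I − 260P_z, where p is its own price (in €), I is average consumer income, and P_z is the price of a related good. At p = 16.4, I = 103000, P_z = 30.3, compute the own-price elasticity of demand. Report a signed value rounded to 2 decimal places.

-0.56

At the given values, D = 50310 − 1090(16.4) + 0.069(103000) − 260(30.3) = 31663.
∂D/∂p = −1090.
E = (-1090) × (16.4/31663) = -0.5645…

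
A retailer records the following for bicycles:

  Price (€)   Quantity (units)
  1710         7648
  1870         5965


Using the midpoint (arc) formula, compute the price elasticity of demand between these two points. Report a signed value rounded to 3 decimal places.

-2.766

%ΔQ = (5965 − 7648) / [(7648 + 5965)/2] = -1683/6806.5 = -0.247263…
%ΔP = (1870 − 1710) / [(1710 + 1870)/2] = 160/1790 = 0.089385…
Arc Ed = %ΔQ / %ΔP = (-1683/6806.5) / (160/1790) = -2.76626…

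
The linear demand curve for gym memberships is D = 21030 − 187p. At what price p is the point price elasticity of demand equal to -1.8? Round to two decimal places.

72.30

Ed = −187p/(21030 − 187p). Set this equal to -1.8:
187p = 1.8·(21030 − 187p) ⇒ 187p(1 + 1.8) = 1.8·21030
p = 1.8·21030 / (187·2.8) = 72.2956…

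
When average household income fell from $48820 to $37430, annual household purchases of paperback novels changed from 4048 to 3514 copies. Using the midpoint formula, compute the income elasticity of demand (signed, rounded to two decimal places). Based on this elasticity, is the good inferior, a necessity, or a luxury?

0.53; necessity

%ΔQ = (3514 − 4048)/[( 4048 + 3514)/2] = -534/3781 = -0.141232…
%ΔIncome = (37430 − 48820)/[( 48820 + 37430)/2] = -11390/43125 = -0.264115…
E_income = (-534/3781) / (-11390/43125) = 0.5347…
0 < E_income < 1 ⇒ normal good, necessity.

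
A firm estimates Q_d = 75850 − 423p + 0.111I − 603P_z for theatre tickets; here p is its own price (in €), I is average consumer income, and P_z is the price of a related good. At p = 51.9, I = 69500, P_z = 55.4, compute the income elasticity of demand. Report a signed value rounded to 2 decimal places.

0.27

At the given values, Q_d = 75850 − 423(51.9) + 0.111(69500) − 603(55.4) = 28204.6.
∂Q_d/∂I = 0.111.
E = (0.111) × (69500/28204.6) = 0.2735…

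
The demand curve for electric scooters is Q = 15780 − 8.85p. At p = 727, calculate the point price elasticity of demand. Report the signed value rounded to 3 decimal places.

dQ/dp = −8.85. At p = 727, Q = 15780 − 8.85(727) = 9346.05.
Ed = (dQ/dp)·(p/Q) = −8.85 × (727/9346.05) = -0.68841…

-0.688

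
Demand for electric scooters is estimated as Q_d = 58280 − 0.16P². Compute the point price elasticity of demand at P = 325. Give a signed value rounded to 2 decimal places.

dQ_d/dP = −2·0.16·P = -104. At P = 325, Q_d = 41380.
Ed = (dQ_d/dP)·(P/Q_d) = (-104) × (325/41380) = -0.8168…

-0.82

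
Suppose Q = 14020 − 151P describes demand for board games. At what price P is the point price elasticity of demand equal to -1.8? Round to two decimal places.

59.69

Ed = −151P/(14020 − 151P). Set this equal to -1.8:
151P = 1.8·(14020 − 151P) ⇒ 151P(1 + 1.8) = 1.8·14020
P = 1.8·14020 / (151·2.8) = 59.6877…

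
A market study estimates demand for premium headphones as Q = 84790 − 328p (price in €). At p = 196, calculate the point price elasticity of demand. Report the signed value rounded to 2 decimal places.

dQ/dp = −328. At p = 196, Q = 84790 − 328(196) = 20502.
Ed = (dQ/dp)·(p/Q) = −328 × (196/20502) = -3.1356…

-3.14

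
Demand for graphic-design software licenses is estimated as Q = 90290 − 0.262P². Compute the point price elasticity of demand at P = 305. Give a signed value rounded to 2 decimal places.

-0.74

dQ/dP = −2·0.262·P = -159.82. At P = 305, Q = 65917.45.
Ed = (dQ/dP)·(P/Q) = (-159.82) × (305/65917.45) = -0.7394…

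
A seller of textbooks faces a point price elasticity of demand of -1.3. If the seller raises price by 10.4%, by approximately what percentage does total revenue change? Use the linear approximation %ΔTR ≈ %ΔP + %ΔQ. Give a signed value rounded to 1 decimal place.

-3.1%

%ΔQ ≈ Ed × %ΔP = (-1.3) × (+10.4%) = -13.5200%
%ΔTR ≈ %ΔP + %ΔQ = (+10.4%) + (-13.5200%) = -3.1200%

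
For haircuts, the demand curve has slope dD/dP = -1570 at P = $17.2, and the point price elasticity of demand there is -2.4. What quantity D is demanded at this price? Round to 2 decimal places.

11251.67

Ed = (dD/dP)·(P/D) ⇒ D = (dD/dP)·P/Ed = (-1570)·17.2/(-2.4) = 11251.6666…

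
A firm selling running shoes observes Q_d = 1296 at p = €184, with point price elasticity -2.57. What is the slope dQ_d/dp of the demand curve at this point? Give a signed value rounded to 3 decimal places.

-18.102

Ed = (dQ_d/dp)·(p/Q_d) ⇒ dQ_d/dp = Ed·Q_d/p = (-2.57)·1296/184 = -18.10173…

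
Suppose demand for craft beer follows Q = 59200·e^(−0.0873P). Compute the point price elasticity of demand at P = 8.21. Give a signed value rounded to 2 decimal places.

-0.72

dQ/dP = −0.0873·Q = -2523.85. At P = 8.21, Q = 28910.
Ed = (dQ/dP)·(P/Q) = (-2523.85) × (8.21/28910) = -0.7167…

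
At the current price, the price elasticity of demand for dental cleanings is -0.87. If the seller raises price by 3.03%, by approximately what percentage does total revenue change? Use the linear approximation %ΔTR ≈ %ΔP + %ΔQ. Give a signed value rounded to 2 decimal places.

+0.39%

%ΔQ ≈ Ed × %ΔP = (-0.87) × (+3.03%) = -2.6361%
%ΔTR ≈ %ΔP + %ΔQ = (+3.03%) + (-2.6361%) = +0.3939%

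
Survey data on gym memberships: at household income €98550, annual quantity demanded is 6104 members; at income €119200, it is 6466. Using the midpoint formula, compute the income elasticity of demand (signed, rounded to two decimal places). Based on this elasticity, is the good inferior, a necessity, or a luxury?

0.30; necessity

%ΔQ = (6466 − 6104)/[( 6104 + 6466)/2] = 362/6285 = 0.057597…
%ΔIncome = (119200 − 98550)/[( 98550 + 119200)/2] = 20650/108875 = 0.189667…
E_income = (362/6285) / (20650/108875) = 0.3036…
0 < E_income < 1 ⇒ normal good, necessity.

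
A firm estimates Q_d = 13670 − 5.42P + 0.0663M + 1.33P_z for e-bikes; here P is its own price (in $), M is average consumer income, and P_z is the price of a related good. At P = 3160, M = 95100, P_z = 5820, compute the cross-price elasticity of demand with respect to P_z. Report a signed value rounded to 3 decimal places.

At the given values, Q_d = 13670 − 5.42(3160) + 0.0663(95100) + 1.33(5820) = 10588.53.
∂Q_d/∂P_z = 1.33.
E = (1.33) × (5820/10588.53) = 0.73103…

0.731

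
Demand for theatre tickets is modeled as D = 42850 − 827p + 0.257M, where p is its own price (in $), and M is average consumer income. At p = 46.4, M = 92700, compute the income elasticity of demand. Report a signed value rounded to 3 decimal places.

At the given values, D = 42850 − 827(46.4) + 0.257(92700) = 28301.1.
∂D/∂M = 0.257.
E = (0.257) × (92700/28301.1) = 0.84180…

0.842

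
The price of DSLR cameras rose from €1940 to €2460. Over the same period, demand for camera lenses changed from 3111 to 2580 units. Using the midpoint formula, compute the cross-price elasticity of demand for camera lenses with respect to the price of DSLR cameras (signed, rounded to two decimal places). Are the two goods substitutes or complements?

%ΔQ_{camera lenses} = (2580 − 3111)/avg = -531/2845.5 = -0.186610…
%ΔP_{DSLR cameras} = (2460 − 1940)/avg = 520/2200 = 0.236363…
E_cross = (-531/2845.5) / (520/2200) = -0.7895…
E_cross < 0 ⇒ the goods are complements.

-0.79; complements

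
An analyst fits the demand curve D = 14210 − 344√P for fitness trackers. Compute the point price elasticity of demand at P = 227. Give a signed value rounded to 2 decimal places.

-0.29

dD/dP = −344/(2√P) = -11.416. At P = 227, D = 9027.12.
Ed = (dD/dP)·(P/D) = (-11.416) × (227/9027.12) = -0.2870…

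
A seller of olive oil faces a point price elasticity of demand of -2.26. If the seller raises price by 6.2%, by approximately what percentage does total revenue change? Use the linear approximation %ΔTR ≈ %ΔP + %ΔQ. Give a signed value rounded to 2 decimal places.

-7.81%

%ΔQ ≈ Ed × %ΔP = (-2.26) × (+6.2%) = -14.0120%
%ΔTR ≈ %ΔP + %ΔQ = (+6.2%) + (-14.0120%) = -7.8120%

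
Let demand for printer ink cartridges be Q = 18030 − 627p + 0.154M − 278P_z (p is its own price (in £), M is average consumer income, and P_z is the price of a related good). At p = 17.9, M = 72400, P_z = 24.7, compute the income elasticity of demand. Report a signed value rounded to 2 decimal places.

1.01

At the given values, Q = 18030 − 627(17.9) + 0.154(72400) − 278(24.7) = 11089.7.
∂Q/∂M = 0.154.
E = (0.154) × (72400/11089.7) = 1.0054…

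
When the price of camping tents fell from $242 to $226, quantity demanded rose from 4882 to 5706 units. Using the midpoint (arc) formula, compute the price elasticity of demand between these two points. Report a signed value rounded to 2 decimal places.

-2.28

%ΔQ = (5706 − 4882) / [(4882 + 5706)/2] = 824/5294 = 0.155647…
%ΔP = (226 − 242) / [(242 + 226)/2] = -16/234 = -0.068376…
Arc Ed = %ΔQ / %ΔP = (824/5294) / (-16/234) = -2.2763…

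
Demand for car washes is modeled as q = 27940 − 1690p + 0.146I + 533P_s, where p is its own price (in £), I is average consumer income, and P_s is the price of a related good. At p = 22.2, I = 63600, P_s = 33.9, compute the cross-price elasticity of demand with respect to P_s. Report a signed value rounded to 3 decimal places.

At the given values, q = 27940 − 1690(22.2) + 0.146(63600) + 533(33.9) = 17776.3.
∂q/∂P_s = 533.
E = (533) × (33.9/17776.3) = 1.01644…

1.016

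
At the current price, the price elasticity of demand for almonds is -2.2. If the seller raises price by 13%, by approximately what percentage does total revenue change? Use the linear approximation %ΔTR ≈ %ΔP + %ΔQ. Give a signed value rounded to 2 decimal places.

-15.60%

%ΔQ ≈ Ed × %ΔP = (-2.2) × (+13%) = -28.6000%
%ΔTR ≈ %ΔP + %ΔQ = (+13%) + (-28.6000%) = -15.6000%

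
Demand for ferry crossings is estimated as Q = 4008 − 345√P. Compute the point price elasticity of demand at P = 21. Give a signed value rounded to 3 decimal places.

dQ/dP = −345/(2√P) = -37.6426. At P = 21, Q = 2427.01.
Ed = (dQ/dP)·(P/Q) = (-37.6426) × (21/2427.01) = -0.32570…

-0.326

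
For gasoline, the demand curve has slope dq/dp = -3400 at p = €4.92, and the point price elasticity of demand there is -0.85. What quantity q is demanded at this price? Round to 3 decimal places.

Ed = (dq/dp)·(p/q) ⇒ q = (dq/dp)·p/Ed = (-3400)·4.92/(-0.85) = 19680

19680.000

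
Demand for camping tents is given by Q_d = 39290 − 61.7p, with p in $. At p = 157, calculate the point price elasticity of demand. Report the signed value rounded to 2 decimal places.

-0.33

dQ_d/dp = −61.7. At p = 157, Q_d = 39290 − 61.7(157) = 29603.1.
Ed = (dQ_d/dp)·(p/Q_d) = −61.7 × (157/29603.1) = -0.3272…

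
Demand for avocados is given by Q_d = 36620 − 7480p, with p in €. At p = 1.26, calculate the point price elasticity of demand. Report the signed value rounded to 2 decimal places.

-0.35

dQ_d/dp = −7480. At p = 1.26, Q_d = 36620 − 7480(1.26) = 27195.2.
Ed = (dQ_d/dp)·(p/Q_d) = −7480 × (1.26/27195.2) = -0.3465…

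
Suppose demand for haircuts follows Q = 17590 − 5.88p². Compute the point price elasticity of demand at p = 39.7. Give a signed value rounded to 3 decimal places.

dQ/dp = −2·5.88·p = -466.872. At p = 39.7, Q = 8322.5908.
Ed = (dQ/dp)·(p/Q) = (-466.872) × (39.7/8322.5908) = -2.22704…

-2.227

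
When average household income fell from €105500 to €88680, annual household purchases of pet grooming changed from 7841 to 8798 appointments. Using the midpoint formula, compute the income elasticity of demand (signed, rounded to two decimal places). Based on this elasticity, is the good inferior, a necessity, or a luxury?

-0.66; inferior

%ΔQ = (8798 − 7841)/[( 7841 + 8798)/2] = 957/8319.5 = 0.115030…
%ΔIncome = (88680 − 105500)/[( 105500 + 88680)/2] = -16820/97090 = -0.173241…
E_income = (957/8319.5) / (-16820/97090) = -0.6639…
E_income < 0 ⇒ inferior good.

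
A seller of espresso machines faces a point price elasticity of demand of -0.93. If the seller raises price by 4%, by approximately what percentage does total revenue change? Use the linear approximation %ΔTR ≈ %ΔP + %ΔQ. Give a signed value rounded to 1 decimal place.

+0.3%

%ΔQ ≈ Ed × %ΔP = (-0.93) × (+4%) = -3.7200%
%ΔTR ≈ %ΔP + %ΔQ = (+4%) + (-3.7200%) = +0.2800%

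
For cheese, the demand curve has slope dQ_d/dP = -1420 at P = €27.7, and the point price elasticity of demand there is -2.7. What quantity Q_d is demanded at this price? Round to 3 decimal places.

Ed = (dQ_d/dP)·(P/Q_d) ⇒ Q_d = (dQ_d/dP)·P/Ed = (-1420)·27.7/(-2.7) = 14568.14814…

14568.148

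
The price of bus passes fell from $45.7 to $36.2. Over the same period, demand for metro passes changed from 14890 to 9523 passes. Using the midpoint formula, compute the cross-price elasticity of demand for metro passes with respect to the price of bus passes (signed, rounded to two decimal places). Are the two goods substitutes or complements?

%ΔQ_{metro passes} = (9523 − 14890)/avg = -5367/12206.5 = -0.439683…
%ΔP_{bus passes} = (36.2 − 45.7)/avg = -9.5/40.95 = -0.231990…
E_cross = (-5367/12206.5) / (-9.5/40.95) = 1.8952…
E_cross > 0 ⇒ the goods are substitutes.

1.90; substitutes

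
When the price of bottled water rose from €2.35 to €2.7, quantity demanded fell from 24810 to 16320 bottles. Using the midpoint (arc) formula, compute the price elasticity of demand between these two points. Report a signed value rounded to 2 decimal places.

%ΔQ = (16320 − 24810) / [(24810 + 16320)/2] = -8490/20565 = -0.412837…
%ΔP = (2.7 − 2.35) / [(2.35 + 2.7)/2] = 0.35/2.525 = 0.138613…
Arc Ed = %ΔQ / %ΔP = (-8490/20565) / (0.35/2.525) = -2.9783…

-2.98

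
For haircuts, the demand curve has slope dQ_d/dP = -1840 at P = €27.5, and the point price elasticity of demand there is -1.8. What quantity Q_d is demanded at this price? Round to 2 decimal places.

Ed = (dQ_d/dP)·(P/Q_d) ⇒ Q_d = (dQ_d/dP)·P/Ed = (-1840)·27.5/(-1.8) = 28111.1111…

28111.11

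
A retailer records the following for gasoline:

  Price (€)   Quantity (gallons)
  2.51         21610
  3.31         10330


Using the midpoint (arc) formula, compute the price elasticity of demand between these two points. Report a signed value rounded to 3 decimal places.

-2.569

%ΔQ = (10330 − 21610) / [(21610 + 10330)/2] = -11280/15970 = -0.706324…
%ΔP = (3.31 − 2.51) / [(2.51 + 3.31)/2] = 0.8/2.91 = 0.274914…
Arc Ed = %ΔQ / %ΔP = (-11280/15970) / (0.8/2.91) = -2.56925…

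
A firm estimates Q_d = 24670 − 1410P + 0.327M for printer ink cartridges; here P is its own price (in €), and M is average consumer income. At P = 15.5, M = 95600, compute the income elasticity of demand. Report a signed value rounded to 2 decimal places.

0.92

At the given values, Q_d = 24670 − 1410(15.5) + 0.327(95600) = 34076.2.
∂Q_d/∂M = 0.327.
E = (0.327) × (95600/34076.2) = 0.9173…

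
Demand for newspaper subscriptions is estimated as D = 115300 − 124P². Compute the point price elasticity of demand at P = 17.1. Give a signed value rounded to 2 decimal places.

dD/dP = −2·124·P = -4240.8. At P = 17.1, D = 79041.16.
Ed = (dD/dP)·(P/D) = (-4240.8) × (17.1/79041.16) = -0.9174…

-0.92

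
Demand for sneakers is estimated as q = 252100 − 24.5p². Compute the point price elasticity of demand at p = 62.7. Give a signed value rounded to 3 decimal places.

-1.237

dq/dp = −2·24.5·p = -3072.3. At p = 62.7, q = 155783.395.
Ed = (dq/dp)·(p/q) = (-3072.3) × (62.7/155783.395) = -1.23654…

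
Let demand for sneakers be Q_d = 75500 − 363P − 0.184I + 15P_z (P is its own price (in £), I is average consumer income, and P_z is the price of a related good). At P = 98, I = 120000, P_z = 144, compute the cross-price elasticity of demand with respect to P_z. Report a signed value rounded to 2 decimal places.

At the given values, Q_d = 75500 − 363(98) − 0.184(120000) + 15(144) = 20006.
∂Q_d/∂P_z = 15.
E = (15) × (144/20006) = 0.1079…

0.11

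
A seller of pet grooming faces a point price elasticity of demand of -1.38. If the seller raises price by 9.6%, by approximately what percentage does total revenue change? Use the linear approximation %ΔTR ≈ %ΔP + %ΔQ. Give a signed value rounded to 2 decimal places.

%ΔQ ≈ Ed × %ΔP = (-1.38) × (+9.6%) = -13.2480%
%ΔTR ≈ %ΔP + %ΔQ = (+9.6%) + (-13.2480%) = -3.6480%

-3.65%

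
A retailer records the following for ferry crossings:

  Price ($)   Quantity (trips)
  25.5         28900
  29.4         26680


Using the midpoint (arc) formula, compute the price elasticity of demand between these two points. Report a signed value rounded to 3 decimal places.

-0.562

%ΔQ = (26680 − 28900) / [(28900 + 26680)/2] = -2220/27790 = -0.079884…
%ΔP = (29.4 − 25.5) / [(25.5 + 29.4)/2] = 3.9/27.45 = 0.142076…
Arc Ed = %ΔQ / %ΔP = (-2220/27790) / (3.9/27.45) = -0.56226…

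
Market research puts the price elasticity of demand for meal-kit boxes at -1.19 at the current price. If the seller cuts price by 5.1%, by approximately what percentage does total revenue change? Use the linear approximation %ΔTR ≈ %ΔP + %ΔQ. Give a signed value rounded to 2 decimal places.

+0.97%

%ΔQ ≈ Ed × %ΔP = (-1.19) × (-5.1%) = +6.0690%
%ΔTR ≈ %ΔP + %ΔQ = (-5.1%) + (+6.0690%) = +0.9690%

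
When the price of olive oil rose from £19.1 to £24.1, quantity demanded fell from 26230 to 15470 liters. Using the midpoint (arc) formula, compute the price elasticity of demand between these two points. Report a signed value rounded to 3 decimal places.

%ΔQ = (15470 − 26230) / [(26230 + 15470)/2] = -10760/20850 = -0.516067…
%ΔP = (24.1 − 19.1) / [(19.1 + 24.1)/2] = 5/21.6 = 0.231481…
Arc Ed = %ΔQ / %ΔP = (-10760/20850) / (5/21.6) = -2.22941…

-2.229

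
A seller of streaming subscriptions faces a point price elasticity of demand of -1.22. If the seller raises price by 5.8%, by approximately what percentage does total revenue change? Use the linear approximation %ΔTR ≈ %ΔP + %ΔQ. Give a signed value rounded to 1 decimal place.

%ΔQ ≈ Ed × %ΔP = (-1.22) × (+5.8%) = -7.0760%
%ΔTR ≈ %ΔP + %ΔQ = (+5.8%) + (-7.0760%) = -1.2760%

-1.3%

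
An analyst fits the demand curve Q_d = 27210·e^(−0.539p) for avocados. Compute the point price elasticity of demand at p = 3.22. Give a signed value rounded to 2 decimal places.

-1.74

dQ_d/dp = −0.539·Q_d = -2585.62. At p = 3.22, Q_d = 4797.07.
Ed = (dQ_d/dp)·(p/Q_d) = (-2585.62) × (3.22/4797.07) = -1.7355…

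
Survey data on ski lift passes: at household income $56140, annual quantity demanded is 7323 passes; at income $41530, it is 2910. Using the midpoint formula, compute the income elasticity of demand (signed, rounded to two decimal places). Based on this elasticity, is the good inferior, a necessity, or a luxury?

2.88; luxury

%ΔQ = (2910 − 7323)/[( 7323 + 2910)/2] = -4413/5116.5 = -0.862503…
%ΔIncome = (41530 − 56140)/[( 56140 + 41530)/2] = -14610/48835 = -0.299170…
E_income = (-4413/5116.5) / (-14610/48835) = 2.8829…
E_income > 1 ⇒ normal good, luxury.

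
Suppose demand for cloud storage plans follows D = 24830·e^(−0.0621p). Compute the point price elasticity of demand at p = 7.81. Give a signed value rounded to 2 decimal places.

-0.49

dD/dp = −0.0621·D = -949.369. At p = 7.81, D = 15287.7.
Ed = (dD/dp)·(p/D) = (-949.369) × (7.81/15287.7) = -0.4850…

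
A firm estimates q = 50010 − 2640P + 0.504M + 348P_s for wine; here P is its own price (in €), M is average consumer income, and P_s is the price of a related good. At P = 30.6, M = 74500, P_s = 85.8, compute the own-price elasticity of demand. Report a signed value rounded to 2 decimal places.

At the given values, q = 50010 − 2640(30.6) + 0.504(74500) + 348(85.8) = 36632.4.
∂q/∂P = −2640.
E = (-2640) × (30.6/36632.4) = -2.2052…

-2.21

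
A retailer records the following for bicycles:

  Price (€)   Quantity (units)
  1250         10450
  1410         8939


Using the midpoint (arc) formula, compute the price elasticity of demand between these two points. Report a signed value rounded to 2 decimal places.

-1.30

%ΔQ = (8939 − 10450) / [(10450 + 8939)/2] = -1511/9694.5 = -0.155861…
%ΔP = (1410 − 1250) / [(1250 + 1410)/2] = 160/1330 = 0.120300…
Arc Ed = %ΔQ / %ΔP = (-1511/9694.5) / (160/1330) = -1.2955…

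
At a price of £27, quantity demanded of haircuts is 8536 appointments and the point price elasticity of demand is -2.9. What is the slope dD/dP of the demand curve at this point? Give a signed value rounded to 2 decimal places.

-916.83

Ed = (dD/dP)·(P/D) ⇒ dD/dP = Ed·D/P = (-2.9)·8536/27 = -916.8296…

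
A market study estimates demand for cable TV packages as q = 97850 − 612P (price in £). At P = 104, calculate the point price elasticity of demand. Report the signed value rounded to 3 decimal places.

-1.861

dq/dP = −612. At P = 104, q = 97850 − 612(104) = 34202.
Ed = (dq/dP)·(P/q) = −612 × (104/34202) = -1.86094…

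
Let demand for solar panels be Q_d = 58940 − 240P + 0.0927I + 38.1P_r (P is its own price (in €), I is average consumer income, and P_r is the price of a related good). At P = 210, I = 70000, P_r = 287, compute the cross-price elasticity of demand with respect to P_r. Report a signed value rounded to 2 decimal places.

0.42

At the given values, Q_d = 58940 − 240(210) + 0.0927(70000) + 38.1(287) = 25963.7.
∂Q_d/∂P_r = 38.1.
E = (38.1) × (287/25963.7) = 0.4211…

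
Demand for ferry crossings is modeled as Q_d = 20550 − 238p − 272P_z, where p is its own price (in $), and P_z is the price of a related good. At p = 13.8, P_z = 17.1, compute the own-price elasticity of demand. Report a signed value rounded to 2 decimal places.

-0.26

At the given values, Q_d = 20550 − 238(13.8) − 272(17.1) = 12614.4.
∂Q_d/∂p = −238.
E = (-238) × (13.8/12614.4) = -0.2603…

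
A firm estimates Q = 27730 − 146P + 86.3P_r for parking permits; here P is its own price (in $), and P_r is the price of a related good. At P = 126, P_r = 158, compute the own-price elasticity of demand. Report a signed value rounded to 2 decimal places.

-0.80

At the given values, Q = 27730 − 146(126) + 86.3(158) = 22969.4.
∂Q/∂P = −146.
E = (-146) × (126/22969.4) = -0.8008…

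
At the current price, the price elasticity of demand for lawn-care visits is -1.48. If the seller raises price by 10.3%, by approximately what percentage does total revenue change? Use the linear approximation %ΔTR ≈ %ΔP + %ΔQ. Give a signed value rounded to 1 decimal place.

%ΔQ ≈ Ed × %ΔP = (-1.48) × (+10.3%) = -15.2440%
%ΔTR ≈ %ΔP + %ΔQ = (+10.3%) + (-15.2440%) = -4.9440%

-4.9%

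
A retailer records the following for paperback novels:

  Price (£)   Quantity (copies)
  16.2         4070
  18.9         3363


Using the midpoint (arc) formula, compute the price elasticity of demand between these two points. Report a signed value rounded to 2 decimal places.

-1.24

%ΔQ = (3363 − 4070) / [(4070 + 3363)/2] = -707/3716.5 = -0.190232…
%ΔP = (18.9 − 16.2) / [(16.2 + 18.9)/2] = 2.7/17.55 = 0.153846…
Arc Ed = %ΔQ / %ΔP = (-707/3716.5) / (2.7/17.55) = -1.2365…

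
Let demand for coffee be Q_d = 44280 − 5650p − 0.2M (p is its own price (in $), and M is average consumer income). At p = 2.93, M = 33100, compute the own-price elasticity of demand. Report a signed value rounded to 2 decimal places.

At the given values, Q_d = 44280 − 5650(2.93) − 0.2(33100) = 21105.5.
∂Q_d/∂p = −5650.
E = (-5650) × (2.93/21105.5) = -0.7843…

-0.78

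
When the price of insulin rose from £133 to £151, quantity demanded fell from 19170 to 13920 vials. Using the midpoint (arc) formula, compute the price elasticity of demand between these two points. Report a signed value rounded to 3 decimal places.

-2.503

%ΔQ = (13920 − 19170) / [(19170 + 13920)/2] = -5250/16545 = -0.317316…
%ΔP = (151 − 133) / [(133 + 151)/2] = 18/142 = 0.126760…
Arc Ed = %ΔQ / %ΔP = (-5250/16545) / (18/142) = -2.50327…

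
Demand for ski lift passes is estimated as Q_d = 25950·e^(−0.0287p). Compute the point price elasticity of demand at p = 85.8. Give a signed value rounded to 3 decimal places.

-2.462

dQ_d/dp = −0.0287·Q_d = -63.4726. At p = 85.8, Q_d = 2211.59.
Ed = (dQ_d/dp)·(p/Q_d) = (-63.4726) × (85.8/2211.59) = -2.46246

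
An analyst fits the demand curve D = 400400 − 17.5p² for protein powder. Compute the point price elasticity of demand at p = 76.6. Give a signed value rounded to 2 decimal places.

dD/dp = −2·17.5·p = -2681. At p = 76.6, D = 297717.7.
Ed = (dD/dp)·(p/D) = (-2681) × (76.6/297717.7) = -0.6897…

-0.69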